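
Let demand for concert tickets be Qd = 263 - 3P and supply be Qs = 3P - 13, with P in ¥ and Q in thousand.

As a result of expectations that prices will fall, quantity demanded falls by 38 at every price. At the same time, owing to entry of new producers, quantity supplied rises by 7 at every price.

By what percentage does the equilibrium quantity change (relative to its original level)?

-12.4

Initially, 263 - 3P = 3P - 13, so 276 = 6P and P = 46, Q = 125.
With the change applied: demand Qd = 225 - 3P, supply Qs = 3P - 6.
New equilibrium: 225 - 3P = 3P - 6 ⇒ 231 = 6P ⇒ P = 38.5, Q = 109.5.
%ΔQ = (109.5 − 125) / 125 × 100 = -12.4%.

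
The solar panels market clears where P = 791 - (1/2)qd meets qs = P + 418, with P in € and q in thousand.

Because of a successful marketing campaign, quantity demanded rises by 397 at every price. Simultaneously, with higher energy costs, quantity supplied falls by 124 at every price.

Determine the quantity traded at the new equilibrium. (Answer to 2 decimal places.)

855.67

Before the shock: 1582 - 2P = P + 418 ⇒ 1164 = 3P ⇒ P = 388, q = 806.
With the change applied: demand qd = 1979 - 2P, supply qs = P + 294.
Equate the new curves: 1979 - 2P = P + 294, giving 1685 = 3P, P = 1685/3 ≈ 561.6667, q = 2567/3 ≈ 855.6667.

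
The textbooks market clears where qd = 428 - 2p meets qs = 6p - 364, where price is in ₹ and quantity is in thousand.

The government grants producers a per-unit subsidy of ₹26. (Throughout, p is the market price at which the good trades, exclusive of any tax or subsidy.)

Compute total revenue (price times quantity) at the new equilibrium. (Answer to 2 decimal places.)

Before the shock: 428 - 2p = 6p - 364 ⇒ 792 = 8p ⇒ p = 99, q = 230.
Since sellers receive the price plus the subsidy, the effective supply curve becomes qs = 6p - 208.
New equilibrium: 428 - 2p = 6p - 208 ⇒ 636 = 8p ⇒ p = 79.5, q = 269.
New expenditure = 79.5 × 269 = 21385.50.

21385.50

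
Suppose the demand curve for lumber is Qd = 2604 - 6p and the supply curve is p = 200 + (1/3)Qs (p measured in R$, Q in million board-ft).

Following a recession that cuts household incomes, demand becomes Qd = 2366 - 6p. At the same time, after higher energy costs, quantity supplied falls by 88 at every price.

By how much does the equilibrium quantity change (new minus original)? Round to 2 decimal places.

Solve the original market: 2604 - 6p = 3p - 600, hence p = 356 and Q = 468.
With the change applied: demand Qd = 2366 - 6p, supply Qs = 3p - 688.
Setting them equal: 2366 - 6p = 3p - 688 → 3054 = 9p, so p = 1018/3 ≈ 339.3333 and Q = 330.
ΔQ = 330 − 468 = -138.00.

-138.00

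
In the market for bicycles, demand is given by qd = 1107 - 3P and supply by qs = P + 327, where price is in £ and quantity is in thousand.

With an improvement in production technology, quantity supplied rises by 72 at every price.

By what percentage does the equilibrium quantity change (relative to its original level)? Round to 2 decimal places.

+10.34

Original equilibrium: 1107 - 3P = P + 327 gives 780 = 4P, so P = 195 and q = 522.
The new curves are qd = 1107 - 3P (demand) and qs = P + 399 (supply).
New equilibrium: 1107 - 3P = P + 399 ⇒ 708 = 4P ⇒ P = 177, q = 576.
%Δq = (576 − 522) / 522 × 100 = +10.34%.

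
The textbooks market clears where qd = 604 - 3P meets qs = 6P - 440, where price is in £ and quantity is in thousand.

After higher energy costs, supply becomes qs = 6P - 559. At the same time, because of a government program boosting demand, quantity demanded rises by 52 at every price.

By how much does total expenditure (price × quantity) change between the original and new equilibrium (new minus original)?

Original equilibrium: 604 - 3P = 6P - 440 gives 1044 = 9P, so P = 116 and q = 256.
With the change applied: demand qd = 656 - 3P, supply qs = 6P - 559.
Equate the new curves: 656 - 3P = 6P - 559, giving 1215 = 9P, P = 135, q = 251.
Expenditure moves from 116×256 = 29696 to 135×251 = 33885; change = +4189.

+4189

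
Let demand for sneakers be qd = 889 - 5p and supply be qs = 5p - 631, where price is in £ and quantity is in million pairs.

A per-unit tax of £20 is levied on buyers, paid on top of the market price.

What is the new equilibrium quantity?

Original equilibrium: 889 - 5p = 5p - 631 gives 1520 = 10p, so p = 152 and q = 129.
Since buyers pay the price plus the tax, the effective demand curve becomes qd = 789 - 5p.
Equate the new curves: 789 - 5p = 5p - 631, giving 1420 = 10p, p = 142, q = 79.

79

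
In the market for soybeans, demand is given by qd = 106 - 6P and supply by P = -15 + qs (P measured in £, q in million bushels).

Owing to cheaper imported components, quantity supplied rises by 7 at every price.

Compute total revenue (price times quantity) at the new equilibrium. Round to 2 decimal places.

Before the shock: 106 - 6P = P + 15 ⇒ 91 = 7P ⇒ P = 13, q = 28.
The new curves are qd = 106 - 6P (demand) and qs = P + 22 (supply).
Setting them equal: 106 - 6P = P + 22 → 84 = 7P, so P = 12 and q = 34.
New expenditure = 12 × 34 = 408.00.

408.00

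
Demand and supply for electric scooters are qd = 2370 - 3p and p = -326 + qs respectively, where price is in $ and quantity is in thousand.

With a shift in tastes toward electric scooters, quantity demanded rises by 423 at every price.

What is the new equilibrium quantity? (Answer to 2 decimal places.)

942.75

Original equilibrium: 2370 - 3p = p + 326 gives 2044 = 4p, so p = 511 and q = 837.
The shock moves the curves to qd = 2793 - 3p and qs = p + 326.
New equilibrium: 2793 - 3p = p + 326 ⇒ 2467 = 4p ⇒ p = 616.75, q = 942.75.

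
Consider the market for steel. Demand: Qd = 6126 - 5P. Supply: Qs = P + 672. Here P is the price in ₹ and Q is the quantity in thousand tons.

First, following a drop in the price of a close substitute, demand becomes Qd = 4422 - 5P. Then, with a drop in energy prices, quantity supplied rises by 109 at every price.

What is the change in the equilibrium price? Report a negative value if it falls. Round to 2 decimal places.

-302.17

Initially, 6126 - 5P = P + 672, so 5454 = 6P and P = 909, Q = 1581.
The new curves are Qd = 4422 - 5P (demand) and Qs = P + 781 (supply).
Setting them equal: 4422 - 5P = P + 781 → 3641 = 6P, so P = 3641/6 ≈ 606.8333 and Q = 8327/6 ≈ 1387.8333.
ΔP = 606.8333 − 909 = -302.17.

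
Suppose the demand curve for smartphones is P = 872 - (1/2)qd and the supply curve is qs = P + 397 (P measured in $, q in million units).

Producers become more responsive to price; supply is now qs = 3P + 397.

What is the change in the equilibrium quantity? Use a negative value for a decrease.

Solve the original market: 1744 - 2P = P + 397, hence P = 449 and q = 846.
The new curves are qd = 1744 - 2P (demand) and qs = 3P + 397 (supply).
Equate the new curves: 1744 - 2P = 3P + 397, giving 1347 = 5P, P = 269.4, q = 1205.2.
Δq = 1205.2 − 846 = +359.2.

+359.2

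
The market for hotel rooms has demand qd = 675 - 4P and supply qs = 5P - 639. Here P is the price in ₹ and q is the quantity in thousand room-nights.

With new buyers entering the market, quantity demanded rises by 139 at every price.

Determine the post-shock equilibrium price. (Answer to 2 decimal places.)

161.44

Solve the original market: 675 - 4P = 5P - 639, hence P = 146 and q = 91.
After the shift, demand is qd = 814 - 4P and supply is qs = 5P - 639.
Equate the new curves: 814 - 4P = 5P - 639, giving 1453 = 9P, P = 1453/9 ≈ 161.4444, q = 1514/9 ≈ 168.2222.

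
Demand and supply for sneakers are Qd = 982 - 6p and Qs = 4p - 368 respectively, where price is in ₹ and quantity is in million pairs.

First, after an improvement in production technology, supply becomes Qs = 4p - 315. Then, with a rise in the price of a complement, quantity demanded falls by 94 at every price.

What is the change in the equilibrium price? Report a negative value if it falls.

Solve the original market: 982 - 6p = 4p - 368, hence p = 135 and Q = 172.
With the change applied: demand Qd = 888 - 6p, supply Qs = 4p - 315.
Setting them equal: 888 - 6p = 4p - 315 → 1203 = 10p, so p = 120.3 and Q = 166.2.
Δp = 120.3 − 135 = -14.7.

-14.7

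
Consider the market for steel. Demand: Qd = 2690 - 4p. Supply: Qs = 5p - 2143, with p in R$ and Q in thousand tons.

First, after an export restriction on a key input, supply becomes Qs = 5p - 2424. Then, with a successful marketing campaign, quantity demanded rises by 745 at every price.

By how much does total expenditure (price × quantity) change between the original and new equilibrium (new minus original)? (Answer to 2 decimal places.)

Before the shock: 2690 - 4p = 5p - 2143 ⇒ 4833 = 9p ⇒ p = 537, Q = 542.
With the change applied: demand Qd = 3435 - 4p, supply Qs = 5p - 2424.
Clearing the new market: 3435 - 4p = 5p - 2424, so p = 651 and Q = 831.
Expenditure moves from 537×542 = 291054 to 651×831 = 540981; change = +249927.00.

+249927.00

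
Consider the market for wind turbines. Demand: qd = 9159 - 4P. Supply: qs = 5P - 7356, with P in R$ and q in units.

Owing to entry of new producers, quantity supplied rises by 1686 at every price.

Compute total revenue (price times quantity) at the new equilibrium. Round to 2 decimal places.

4231757.22

Before the shock: 9159 - 4P = 5P - 7356 ⇒ 16515 = 9P ⇒ P = 1835, q = 1819.
The shock moves the curves to qd = 9159 - 4P and qs = 5P - 5670.
Equate the new curves: 9159 - 4P = 5P - 5670, giving 14829 = 9P, P = 4943/3 ≈ 1647.6667, q = 7705/3 ≈ 2568.3333.
New expenditure = 1647.6667 × 2568.3333 = 4231757.22.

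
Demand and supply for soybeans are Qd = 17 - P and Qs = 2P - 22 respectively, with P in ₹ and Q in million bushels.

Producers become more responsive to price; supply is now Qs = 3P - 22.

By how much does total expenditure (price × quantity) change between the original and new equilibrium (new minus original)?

+18.6875

Initially, 17 - P = 2P - 22, so 39 = 3P and P = 13, Q = 4.
The shock moves the curves to Qd = 17 - P and Qs = 3P - 22.
Equate the new curves: 17 - P = 3P - 22, giving 39 = 4P, P = 9.75, Q = 7.25.
Expenditure moves from 13×4 = 52 to 9.75×7.25 = 70.6875; change = +18.6875.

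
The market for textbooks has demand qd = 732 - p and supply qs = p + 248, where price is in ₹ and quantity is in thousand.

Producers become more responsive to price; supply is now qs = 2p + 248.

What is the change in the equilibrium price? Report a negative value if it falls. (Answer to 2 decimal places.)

Before the shock: 732 - p = p + 248 ⇒ 484 = 2p ⇒ p = 242, q = 490.
After the shift, demand is qd = 732 - p and supply is qs = 2p + 248.
Equate the new curves: 732 - p = 2p + 248, giving 484 = 3p, p = 484/3 ≈ 161.3333, q = 1712/3 ≈ 570.6667.
Δp = 161.3333 − 242 = -80.67.

-80.67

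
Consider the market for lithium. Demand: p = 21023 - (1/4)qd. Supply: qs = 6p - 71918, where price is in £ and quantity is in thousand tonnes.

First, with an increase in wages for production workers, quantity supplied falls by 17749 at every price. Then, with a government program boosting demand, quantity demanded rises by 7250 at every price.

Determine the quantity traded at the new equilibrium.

Initially, 84092 - 4p = 6p - 71918, so 156010 = 10p and p = 15601, q = 21688.
The new curves are qd = 91342 - 4p (demand) and qs = 6p - 89667 (supply).
Equate the new curves: 91342 - 4p = 6p - 89667, giving 181009 = 10p, p = 18100.9, q = 18938.4.

18938.4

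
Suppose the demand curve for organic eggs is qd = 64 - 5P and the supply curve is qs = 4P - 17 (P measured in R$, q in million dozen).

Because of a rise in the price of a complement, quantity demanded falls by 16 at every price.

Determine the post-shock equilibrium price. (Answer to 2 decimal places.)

7.22

Solve the original market: 64 - 5P = 4P - 17, hence P = 9 and q = 19.
After the shift, demand is qd = 48 - 5P and supply is qs = 4P - 17.
New equilibrium: 48 - 5P = 4P - 17 ⇒ 65 = 9P ⇒ P = 65/9 ≈ 7.2222, q = 107/9 ≈ 11.8889.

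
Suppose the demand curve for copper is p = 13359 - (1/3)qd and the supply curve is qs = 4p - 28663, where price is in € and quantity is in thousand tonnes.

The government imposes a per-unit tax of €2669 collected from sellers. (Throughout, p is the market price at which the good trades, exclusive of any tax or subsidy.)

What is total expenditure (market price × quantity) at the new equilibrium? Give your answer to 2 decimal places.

Original equilibrium: 40077 - 3p = 4p - 28663 gives 68740 = 7p, so p = 9820 and q = 10617.
Since sellers keep the price net of the tax, the effective supply curve becomes qs = 4p - 39339.
Clearing the new market: 40077 - 3p = 4p - 39339, so p = 79416/7 ≈ 11345.1429 and q = 42291/7 ≈ 6041.5714.
New expenditure = 11345.1429 × 6041.5714 = 68542490.94.

68542490.94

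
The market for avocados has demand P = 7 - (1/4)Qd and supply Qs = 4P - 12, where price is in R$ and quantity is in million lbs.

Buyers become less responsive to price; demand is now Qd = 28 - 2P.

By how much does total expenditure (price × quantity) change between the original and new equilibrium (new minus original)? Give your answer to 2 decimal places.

+57.78

Original equilibrium: 28 - 4P = 4P - 12 gives 40 = 8P, so P = 5 and Q = 8.
The new curves are Qd = 28 - 2P (demand) and Qs = 4P - 12 (supply).
New equilibrium: 28 - 2P = 4P - 12 ⇒ 40 = 6P ⇒ P = 20/3 ≈ 6.6667, Q = 44/3 ≈ 14.6667.
Expenditure moves from 5×8 = 40 to 6.6667×14.6667 = 97.7778; change = +57.78.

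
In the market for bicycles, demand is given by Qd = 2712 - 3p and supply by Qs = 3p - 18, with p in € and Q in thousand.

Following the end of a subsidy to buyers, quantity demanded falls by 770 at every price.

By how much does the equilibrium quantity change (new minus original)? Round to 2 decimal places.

-385.00

Initially, 2712 - 3p = 3p - 18, so 2730 = 6p and p = 455, Q = 1347.
After the shift, demand is Qd = 1942 - 3p and supply is Qs = 3p - 18.
Clearing the new market: 1942 - 3p = 3p - 18, so p = 980/3 ≈ 326.6667 and Q = 962.
ΔQ = 962 − 1347 = -385.00.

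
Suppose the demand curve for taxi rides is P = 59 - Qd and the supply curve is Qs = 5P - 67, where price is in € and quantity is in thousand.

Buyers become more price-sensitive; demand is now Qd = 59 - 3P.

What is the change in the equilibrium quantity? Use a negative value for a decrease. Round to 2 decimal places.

Before the shock: 59 - P = 5P - 67 ⇒ 126 = 6P ⇒ P = 21, Q = 38.
With the change applied: demand Qd = 59 - 3P, supply Qs = 5P - 67.
New equilibrium: 59 - 3P = 5P - 67 ⇒ 126 = 8P ⇒ P = 15.75, Q = 11.75.
ΔQ = 11.75 − 38 = -26.25.

-26.25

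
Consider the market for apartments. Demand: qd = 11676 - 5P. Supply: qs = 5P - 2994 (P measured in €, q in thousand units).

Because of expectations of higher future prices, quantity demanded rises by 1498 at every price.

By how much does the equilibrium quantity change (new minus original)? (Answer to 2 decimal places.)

+749.00

Before the shock: 11676 - 5P = 5P - 2994 ⇒ 14670 = 10P ⇒ P = 1467, q = 4341.
The new curves are qd = 13174 - 5P (demand) and qs = 5P - 2994 (supply).
New equilibrium: 13174 - 5P = 5P - 2994 ⇒ 16168 = 10P ⇒ P = 1616.8, q = 5090.
Δq = 5090 − 4341 = +749.00.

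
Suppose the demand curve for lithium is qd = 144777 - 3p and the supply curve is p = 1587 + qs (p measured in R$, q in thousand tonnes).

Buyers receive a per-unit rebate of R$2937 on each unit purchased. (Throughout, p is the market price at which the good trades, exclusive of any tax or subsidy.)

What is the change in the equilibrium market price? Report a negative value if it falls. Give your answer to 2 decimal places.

+2202.75

Initially, 144777 - 3p = p - 1587, so 146364 = 4p and p = 36591, q = 35004.
Since buyers' out-of-pocket price is the market price minus the rebate, the effective demand curve becomes qd = 153588 - 3p.
Clearing the new market: 153588 - 3p = p - 1587, so p = 38793.75 and q = 37206.75.
Δp = 38793.75 − 36591 = +2202.75.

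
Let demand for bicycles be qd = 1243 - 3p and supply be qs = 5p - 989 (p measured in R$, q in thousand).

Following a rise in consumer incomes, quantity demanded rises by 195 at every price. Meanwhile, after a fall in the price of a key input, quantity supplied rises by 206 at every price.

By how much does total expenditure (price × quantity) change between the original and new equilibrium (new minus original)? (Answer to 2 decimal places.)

Initially, 1243 - 3p = 5p - 989, so 2232 = 8p and p = 279, q = 406.
The shock moves the curves to qd = 1438 - 3p and qs = 5p - 783.
Setting them equal: 1438 - 3p = 5p - 783 → 2221 = 8p, so p = 277.625 and q = 605.125.
Expenditure moves from 279×406 = 113274 to 277.625×605.125 = 167997.828125; change = +54723.83.

+54723.83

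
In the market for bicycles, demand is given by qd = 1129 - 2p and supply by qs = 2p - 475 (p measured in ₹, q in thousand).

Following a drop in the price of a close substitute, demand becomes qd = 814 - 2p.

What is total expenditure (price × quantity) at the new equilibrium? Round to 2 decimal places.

Before the shock: 1129 - 2p = 2p - 475 ⇒ 1604 = 4p ⇒ p = 401, q = 327.
After the shift, demand is qd = 814 - 2p and supply is qs = 2p - 475.
Clearing the new market: 814 - 2p = 2p - 475, so p = 322.25 and q = 169.5.
New expenditure = 322.25 × 169.5 = 54621.38.

54621.38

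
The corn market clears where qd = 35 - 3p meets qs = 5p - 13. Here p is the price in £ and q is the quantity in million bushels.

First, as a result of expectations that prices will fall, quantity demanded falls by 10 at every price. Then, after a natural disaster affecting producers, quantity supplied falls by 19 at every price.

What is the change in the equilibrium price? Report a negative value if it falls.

+1.125

Original equilibrium: 35 - 3p = 5p - 13 gives 48 = 8p, so p = 6 and q = 17.
With the change applied: demand qd = 25 - 3p, supply qs = 5p - 32.
Clearing the new market: 25 - 3p = 5p - 32, so p = 7.125 and q = 3.625.
Δp = 7.125 − 6 = +1.125.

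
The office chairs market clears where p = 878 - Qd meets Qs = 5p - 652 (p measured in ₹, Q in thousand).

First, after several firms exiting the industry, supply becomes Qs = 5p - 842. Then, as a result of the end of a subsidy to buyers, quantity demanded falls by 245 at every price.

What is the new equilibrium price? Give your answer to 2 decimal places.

245.83

Solve the original market: 878 - p = 5p - 652, hence p = 255 and Q = 623.
With the change applied: demand Qd = 633 - p, supply Qs = 5p - 842.
Equate the new curves: 633 - p = 5p - 842, giving 1475 = 6p, p = 1475/6 ≈ 245.8333, Q = 2323/6 ≈ 387.1667.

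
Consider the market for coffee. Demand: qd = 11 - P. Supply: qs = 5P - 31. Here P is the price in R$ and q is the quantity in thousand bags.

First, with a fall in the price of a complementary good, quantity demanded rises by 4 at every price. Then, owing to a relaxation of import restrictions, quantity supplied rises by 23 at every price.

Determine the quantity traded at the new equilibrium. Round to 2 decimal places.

11.17

Solve the original market: 11 - P = 5P - 31, hence P = 7 and q = 4.
The new curves are qd = 15 - P (demand) and qs = 5P - 8 (supply).
New equilibrium: 15 - P = 5P - 8 ⇒ 23 = 6P ⇒ P = 23/6 ≈ 3.8333, q = 67/6 ≈ 11.1667.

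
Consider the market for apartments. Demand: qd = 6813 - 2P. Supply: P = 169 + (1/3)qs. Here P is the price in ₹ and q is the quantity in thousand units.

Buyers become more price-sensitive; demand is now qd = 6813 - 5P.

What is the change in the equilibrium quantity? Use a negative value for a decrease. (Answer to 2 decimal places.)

Original equilibrium: 6813 - 2P = 3P - 507 gives 7320 = 5P, so P = 1464 and q = 3885.
With the change applied: demand qd = 6813 - 5P, supply qs = 3P - 507.
Equate the new curves: 6813 - 5P = 3P - 507, giving 7320 = 8P, P = 915, q = 2238.
Δq = 2238 − 3885 = -1647.00.

-1647.00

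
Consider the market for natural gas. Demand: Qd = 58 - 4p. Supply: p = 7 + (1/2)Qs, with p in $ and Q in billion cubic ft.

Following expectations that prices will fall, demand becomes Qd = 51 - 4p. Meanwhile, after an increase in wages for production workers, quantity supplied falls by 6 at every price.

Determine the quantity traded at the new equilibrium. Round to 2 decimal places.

3.67

Initially, 58 - 4p = 2p - 14, so 72 = 6p and p = 12, Q = 10.
With the change applied: demand Qd = 51 - 4p, supply Qs = 2p - 20.
New equilibrium: 51 - 4p = 2p - 20 ⇒ 71 = 6p ⇒ p = 71/6 ≈ 11.8333, Q = 11/3 ≈ 3.6667.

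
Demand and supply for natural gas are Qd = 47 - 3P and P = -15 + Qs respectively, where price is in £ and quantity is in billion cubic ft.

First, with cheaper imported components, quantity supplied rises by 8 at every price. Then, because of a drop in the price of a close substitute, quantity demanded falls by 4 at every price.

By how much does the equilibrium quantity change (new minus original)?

+5

Initially, 47 - 3P = P + 15, so 32 = 4P and P = 8, Q = 23.
The new curves are Qd = 43 - 3P (demand) and Qs = P + 23 (supply).
Equate the new curves: 43 - 3P = P + 23, giving 20 = 4P, P = 5, Q = 28.
ΔQ = 28 − 23 = +5.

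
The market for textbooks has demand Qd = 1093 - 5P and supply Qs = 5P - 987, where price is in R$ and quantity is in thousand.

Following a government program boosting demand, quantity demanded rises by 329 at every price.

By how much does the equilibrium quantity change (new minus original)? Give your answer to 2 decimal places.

Initially, 1093 - 5P = 5P - 987, so 2080 = 10P and P = 208, Q = 53.
The new curves are Qd = 1422 - 5P (demand) and Qs = 5P - 987 (supply).
New equilibrium: 1422 - 5P = 5P - 987 ⇒ 2409 = 10P ⇒ P = 240.9, Q = 217.5.
ΔQ = 217.5 − 53 = +164.50.

+164.50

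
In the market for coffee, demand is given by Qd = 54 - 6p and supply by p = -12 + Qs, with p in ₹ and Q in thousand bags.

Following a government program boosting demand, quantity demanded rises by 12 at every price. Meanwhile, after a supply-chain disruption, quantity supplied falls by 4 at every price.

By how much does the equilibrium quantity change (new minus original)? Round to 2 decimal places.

Initially, 54 - 6p = p + 12, so 42 = 7p and p = 6, Q = 18.
The new curves are Qd = 66 - 6p (demand) and Qs = p + 8 (supply).
Clearing the new market: 66 - 6p = p + 8, so p = 58/7 ≈ 8.2857 and Q = 114/7 ≈ 16.2857.
ΔQ = 16.2857 − 18 = -1.71.

-1.71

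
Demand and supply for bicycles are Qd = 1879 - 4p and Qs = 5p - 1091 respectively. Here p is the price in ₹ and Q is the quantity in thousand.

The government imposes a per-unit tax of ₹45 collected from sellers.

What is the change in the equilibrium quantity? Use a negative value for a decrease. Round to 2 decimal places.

-100.00

Original equilibrium: 1879 - 4p = 5p - 1091 gives 2970 = 9p, so p = 330 and Q = 559.
Since sellers keep the price net of the tax, the effective supply curve becomes Qs = 5p - 1316.
Setting them equal: 1879 - 4p = 5p - 1316 → 3195 = 9p, so p = 355 and Q = 459.
ΔQ = 459 − 559 = -100.00.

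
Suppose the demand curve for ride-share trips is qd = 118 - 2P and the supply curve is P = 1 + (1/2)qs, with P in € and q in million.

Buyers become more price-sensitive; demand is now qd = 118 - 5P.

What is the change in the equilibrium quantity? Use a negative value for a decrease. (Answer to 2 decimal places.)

Initially, 118 - 2P = 2P - 2, so 120 = 4P and P = 30, q = 58.
After the shift, demand is qd = 118 - 5P and supply is qs = 2P - 2.
New equilibrium: 118 - 5P = 2P - 2 ⇒ 120 = 7P ⇒ P = 120/7 ≈ 17.1429, q = 226/7 ≈ 32.2857.
Δq = 32.2857 − 58 = -25.71.

-25.71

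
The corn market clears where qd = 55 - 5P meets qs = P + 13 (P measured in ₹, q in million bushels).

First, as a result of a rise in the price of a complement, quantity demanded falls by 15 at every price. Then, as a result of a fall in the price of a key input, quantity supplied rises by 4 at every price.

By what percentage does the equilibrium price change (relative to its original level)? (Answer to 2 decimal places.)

-45.24

Original equilibrium: 55 - 5P = P + 13 gives 42 = 6P, so P = 7 and q = 20.
The new curves are qd = 40 - 5P (demand) and qs = P + 17 (supply).
Setting them equal: 40 - 5P = P + 17 → 23 = 6P, so P = 23/6 ≈ 3.8333 and q = 125/6 ≈ 20.8333.
%ΔP = (3.8333 − 7) / 7 × 100 = -45.24%.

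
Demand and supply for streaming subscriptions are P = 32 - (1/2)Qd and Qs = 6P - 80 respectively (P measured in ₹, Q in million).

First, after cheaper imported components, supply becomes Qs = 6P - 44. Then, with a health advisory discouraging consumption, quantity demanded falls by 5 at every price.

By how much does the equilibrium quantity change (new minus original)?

Original equilibrium: 64 - 2P = 6P - 80 gives 144 = 8P, so P = 18 and Q = 28.
The new curves are Qd = 59 - 2P (demand) and Qs = 6P - 44 (supply).
Clearing the new market: 59 - 2P = 6P - 44, so P = 12.875 and Q = 33.25.
ΔQ = 33.25 − 28 = +5.25.

+5.25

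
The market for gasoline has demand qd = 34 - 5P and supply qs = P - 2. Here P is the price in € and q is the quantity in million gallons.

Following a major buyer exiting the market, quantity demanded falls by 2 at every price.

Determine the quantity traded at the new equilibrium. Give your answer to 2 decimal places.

3.67

Solve the original market: 34 - 5P = P - 2, hence P = 6 and q = 4.
With the change applied: demand qd = 32 - 5P, supply qs = P - 2.
New equilibrium: 32 - 5P = P - 2 ⇒ 34 = 6P ⇒ P = 17/3 ≈ 5.6667, q = 11/3 ≈ 3.6667.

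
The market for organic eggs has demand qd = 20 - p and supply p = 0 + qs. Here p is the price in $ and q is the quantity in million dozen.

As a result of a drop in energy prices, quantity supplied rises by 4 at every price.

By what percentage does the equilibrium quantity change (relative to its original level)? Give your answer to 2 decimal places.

Solve the original market: 20 - p = p, hence p = 10 and q = 10.
The shock moves the curves to qd = 20 - p and qs = p + 4.
New equilibrium: 20 - p = p + 4 ⇒ 16 = 2p ⇒ p = 8, q = 12.
%Δq = (12 − 10) / 10 × 100 = +20.00%.

+20.00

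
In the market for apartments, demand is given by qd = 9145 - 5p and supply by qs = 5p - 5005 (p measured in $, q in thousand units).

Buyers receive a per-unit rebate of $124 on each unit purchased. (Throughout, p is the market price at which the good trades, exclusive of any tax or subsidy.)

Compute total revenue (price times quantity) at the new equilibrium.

Before the shock: 9145 - 5p = 5p - 5005 ⇒ 14150 = 10p ⇒ p = 1415, q = 2070.
Since buyers' out-of-pocket price is the market price minus the rebate, the effective demand curve becomes qd = 9765 - 5p.
Clearing the new market: 9765 - 5p = 5p - 5005, so p = 1477 and q = 2380.
New expenditure = 1477 × 2380 = 3515260.

3515260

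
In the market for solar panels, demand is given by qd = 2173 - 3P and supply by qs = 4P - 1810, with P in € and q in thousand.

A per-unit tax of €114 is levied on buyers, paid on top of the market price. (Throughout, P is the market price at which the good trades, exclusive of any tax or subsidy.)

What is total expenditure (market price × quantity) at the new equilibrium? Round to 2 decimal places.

Before the shock: 2173 - 3P = 4P - 1810 ⇒ 3983 = 7P ⇒ P = 569, q = 466.
Since buyers pay the price plus the tax, the effective demand curve becomes qd = 1831 - 3P.
Clearing the new market: 1831 - 3P = 4P - 1810, so P = 3641/7 ≈ 520.1429 and q = 1894/7 ≈ 270.5714.
New expenditure = 520.1429 × 270.5714 = 140735.80.

140735.80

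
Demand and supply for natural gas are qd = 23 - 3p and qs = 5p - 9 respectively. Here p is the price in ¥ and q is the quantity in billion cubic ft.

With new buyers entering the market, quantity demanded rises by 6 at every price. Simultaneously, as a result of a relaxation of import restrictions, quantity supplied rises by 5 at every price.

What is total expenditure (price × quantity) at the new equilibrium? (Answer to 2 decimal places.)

Before the shock: 23 - 3p = 5p - 9 ⇒ 32 = 8p ⇒ p = 4, q = 11.
The shock moves the curves to qd = 29 - 3p and qs = 5p - 4.
Setting them equal: 29 - 3p = 5p - 4 → 33 = 8p, so p = 4.125 and q = 16.625.
New expenditure = 4.125 × 16.625 = 68.58.

68.58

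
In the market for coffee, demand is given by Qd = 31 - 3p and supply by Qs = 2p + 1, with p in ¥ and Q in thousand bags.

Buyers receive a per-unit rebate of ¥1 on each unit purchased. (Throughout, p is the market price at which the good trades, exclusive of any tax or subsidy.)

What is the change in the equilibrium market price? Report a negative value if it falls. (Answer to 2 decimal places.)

Original equilibrium: 31 - 3p = 2p + 1 gives 30 = 5p, so p = 6 and Q = 13.
Since buyers' out-of-pocket price is the market price minus the rebate, the effective demand curve becomes Qd = 34 - 3p.
Setting them equal: 34 - 3p = 2p + 1 → 33 = 5p, so p = 6.6 and Q = 14.2.
Δp = 6.6 − 6 = +0.60.

+0.60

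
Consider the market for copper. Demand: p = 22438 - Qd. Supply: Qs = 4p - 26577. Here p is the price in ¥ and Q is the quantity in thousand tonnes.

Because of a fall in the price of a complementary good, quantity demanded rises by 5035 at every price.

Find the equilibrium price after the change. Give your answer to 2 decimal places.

Before the shock: 22438 - p = 4p - 26577 ⇒ 49015 = 5p ⇒ p = 9803, Q = 12635.
With the change applied: demand Qd = 27473 - p, supply Qs = 4p - 26577.
Clearing the new market: 27473 - p = 4p - 26577, so p = 10810 and Q = 16663.

10810.00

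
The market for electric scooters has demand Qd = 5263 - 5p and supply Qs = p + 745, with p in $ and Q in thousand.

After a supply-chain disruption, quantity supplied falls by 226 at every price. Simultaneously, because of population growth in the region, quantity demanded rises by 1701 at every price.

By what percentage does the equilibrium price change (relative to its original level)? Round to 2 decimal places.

+42.65

Before the shock: 5263 - 5p = p + 745 ⇒ 4518 = 6p ⇒ p = 753, Q = 1498.
With the change applied: demand Qd = 6964 - 5p, supply Qs = p + 519.
Clearing the new market: 6964 - 5p = p + 519, so p = 6445/6 ≈ 1074.1667 and Q = 9559/6 ≈ 1593.1667.
%Δp = (1074.1667 − 753) / 753 × 100 = +42.65%.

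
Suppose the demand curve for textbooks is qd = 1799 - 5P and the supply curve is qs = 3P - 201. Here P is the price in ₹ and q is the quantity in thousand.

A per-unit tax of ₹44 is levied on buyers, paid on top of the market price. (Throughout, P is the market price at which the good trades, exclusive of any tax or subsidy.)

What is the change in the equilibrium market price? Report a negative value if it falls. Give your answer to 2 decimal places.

Before the shock: 1799 - 5P = 3P - 201 ⇒ 2000 = 8P ⇒ P = 250, q = 549.
Since buyers pay the price plus the tax, the effective demand curve becomes qd = 1579 - 5P.
Setting them equal: 1579 - 5P = 3P - 201 → 1780 = 8P, so P = 222.5 and q = 466.5.
ΔP = 222.5 − 250 = -27.50.

-27.50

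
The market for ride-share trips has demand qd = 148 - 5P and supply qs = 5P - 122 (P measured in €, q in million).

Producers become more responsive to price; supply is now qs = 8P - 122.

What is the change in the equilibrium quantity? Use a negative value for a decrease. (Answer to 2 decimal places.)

Before the shock: 148 - 5P = 5P - 122 ⇒ 270 = 10P ⇒ P = 27, q = 13.
The new curves are qd = 148 - 5P (demand) and qs = 8P - 122 (supply).
New equilibrium: 148 - 5P = 8P - 122 ⇒ 270 = 13P ⇒ P = 270/13 ≈ 20.7692, q = 574/13 ≈ 44.1538.
Δq = 44.1538 − 13 = +31.15.

+31.15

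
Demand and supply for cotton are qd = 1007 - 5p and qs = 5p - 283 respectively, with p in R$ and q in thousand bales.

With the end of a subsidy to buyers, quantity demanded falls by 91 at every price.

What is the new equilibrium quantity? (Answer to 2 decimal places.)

Initially, 1007 - 5p = 5p - 283, so 1290 = 10p and p = 129, q = 362.
With the change applied: demand qd = 916 - 5p, supply qs = 5p - 283.
Clearing the new market: 916 - 5p = 5p - 283, so p = 119.9 and q = 316.5.

316.50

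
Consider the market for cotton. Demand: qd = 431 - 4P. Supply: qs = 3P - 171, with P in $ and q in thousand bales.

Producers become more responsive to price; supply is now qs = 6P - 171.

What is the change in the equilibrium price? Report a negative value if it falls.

Initially, 431 - 4P = 3P - 171, so 602 = 7P and P = 86, q = 87.
The new curves are qd = 431 - 4P (demand) and qs = 6P - 171 (supply).
Setting them equal: 431 - 4P = 6P - 171 → 602 = 10P, so P = 60.2 and q = 190.2.
ΔP = 60.2 − 86 = -25.8.

-25.8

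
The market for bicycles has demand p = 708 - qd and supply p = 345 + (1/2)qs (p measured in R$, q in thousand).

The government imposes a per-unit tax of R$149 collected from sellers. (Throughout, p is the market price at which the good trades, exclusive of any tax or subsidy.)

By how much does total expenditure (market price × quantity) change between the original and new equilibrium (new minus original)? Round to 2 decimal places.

-32117.78

Before the shock: 708 - p = 2p - 690 ⇒ 1398 = 3p ⇒ p = 466, q = 242.
Since sellers keep the price net of the tax, the effective supply curve becomes qs = 2p - 988.
New equilibrium: 708 - p = 2p - 988 ⇒ 1696 = 3p ⇒ p = 1696/3 ≈ 565.3333, q = 428/3 ≈ 142.6667.
Expenditure moves from 466×242 = 112772 to 565.3333×142.6667 = 80654.2222; change = -32117.78.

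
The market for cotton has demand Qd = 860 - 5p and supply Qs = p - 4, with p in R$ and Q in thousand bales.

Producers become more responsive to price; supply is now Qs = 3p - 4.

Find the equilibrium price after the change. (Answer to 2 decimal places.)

Initially, 860 - 5p = p - 4, so 864 = 6p and p = 144, Q = 140.
The new curves are Qd = 860 - 5p (demand) and Qs = 3p - 4 (supply).
Clearing the new market: 860 - 5p = 3p - 4, so p = 108 and Q = 320.

108.00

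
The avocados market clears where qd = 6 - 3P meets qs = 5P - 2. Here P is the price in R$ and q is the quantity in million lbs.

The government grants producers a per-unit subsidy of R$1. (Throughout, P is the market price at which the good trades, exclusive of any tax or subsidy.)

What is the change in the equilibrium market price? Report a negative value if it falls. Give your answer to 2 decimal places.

Solve the original market: 6 - 3P = 5P - 2, hence P = 1 and q = 3.
Since sellers receive the price plus the subsidy, the effective supply curve becomes qs = 5P + 3.
Clearing the new market: 6 - 3P = 5P + 3, so P = 0.375 and q = 4.875.
ΔP = 0.375 − 1 = -0.63.

-0.63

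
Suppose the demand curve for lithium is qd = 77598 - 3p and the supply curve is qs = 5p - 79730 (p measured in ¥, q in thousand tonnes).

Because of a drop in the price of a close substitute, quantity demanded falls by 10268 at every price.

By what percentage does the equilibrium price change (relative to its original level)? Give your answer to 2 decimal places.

Original equilibrium: 77598 - 3p = 5p - 79730 gives 157328 = 8p, so p = 19666 and q = 18600.
The new curves are qd = 67330 - 3p (demand) and qs = 5p - 79730 (supply).
Equate the new curves: 67330 - 3p = 5p - 79730, giving 147060 = 8p, p = 18382.5, q = 12182.5.
%Δp = (18382.5 − 19666) / 19666 × 100 = -6.53%.

-6.53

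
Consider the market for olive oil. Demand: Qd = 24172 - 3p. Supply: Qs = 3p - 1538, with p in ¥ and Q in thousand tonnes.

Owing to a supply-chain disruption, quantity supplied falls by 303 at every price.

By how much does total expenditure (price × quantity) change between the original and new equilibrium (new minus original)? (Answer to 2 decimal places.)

Solve the original market: 24172 - 3p = 3p - 1538, hence p = 4285 and Q = 11317.
The new curves are Qd = 24172 - 3p (demand) and Qs = 3p - 1841 (supply).
New equilibrium: 24172 - 3p = 3p - 1841 ⇒ 26013 = 6p ⇒ p = 4335.5, Q = 11165.5.
Expenditure moves from 4285×11317 = 48493345 to 4335.5×11165.5 = 48408025.25; change = -85319.75.

-85319.75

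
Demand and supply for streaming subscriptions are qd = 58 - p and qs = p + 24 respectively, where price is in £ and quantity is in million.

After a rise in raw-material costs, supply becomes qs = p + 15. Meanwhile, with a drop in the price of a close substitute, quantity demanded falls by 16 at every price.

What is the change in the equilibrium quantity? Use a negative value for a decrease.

-12.5

Original equilibrium: 58 - p = p + 24 gives 34 = 2p, so p = 17 and q = 41.
With the change applied: demand qd = 42 - p, supply qs = p + 15.
Setting them equal: 42 - p = p + 15 → 27 = 2p, so p = 13.5 and q = 28.5.
Δq = 28.5 − 41 = -12.5.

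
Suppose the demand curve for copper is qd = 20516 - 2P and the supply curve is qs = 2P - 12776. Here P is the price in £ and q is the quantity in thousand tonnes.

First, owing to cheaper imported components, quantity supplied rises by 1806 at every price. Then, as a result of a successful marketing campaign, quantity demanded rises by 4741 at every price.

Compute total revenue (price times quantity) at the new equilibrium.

Solve the original market: 20516 - 2P = 2P - 12776, hence P = 8323 and q = 3870.
The new curves are qd = 25257 - 2P (demand) and qs = 2P - 10970 (supply).
Equate the new curves: 25257 - 2P = 2P - 10970, giving 36227 = 4P, P = 9056.75, q = 7143.5.
New expenditure = 9056.75 × 7143.5 = 64696893.625.

64696893.625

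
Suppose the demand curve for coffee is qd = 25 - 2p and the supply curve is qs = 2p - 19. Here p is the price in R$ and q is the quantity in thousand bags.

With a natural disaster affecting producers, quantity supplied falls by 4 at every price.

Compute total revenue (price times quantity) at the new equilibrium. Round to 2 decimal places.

Before the shock: 25 - 2p = 2p - 19 ⇒ 44 = 4p ⇒ p = 11, q = 3.
The shock moves the curves to qd = 25 - 2p and qs = 2p - 23.
Equate the new curves: 25 - 2p = 2p - 23, giving 48 = 4p, p = 12, q = 1.
New expenditure = 12 × 1 = 12.00.

12.00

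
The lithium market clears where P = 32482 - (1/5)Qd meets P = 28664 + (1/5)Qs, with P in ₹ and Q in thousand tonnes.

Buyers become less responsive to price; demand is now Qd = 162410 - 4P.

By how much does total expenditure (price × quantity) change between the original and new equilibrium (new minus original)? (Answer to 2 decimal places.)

Before the shock: 162410 - 5P = 5P - 143320 ⇒ 305730 = 10P ⇒ P = 30573, Q = 9545.
After the shift, demand is Qd = 162410 - 4P and supply is Qs = 5P - 143320.
Equate the new curves: 162410 - 4P = 5P - 143320, giving 305730 = 9P, P = 33970, Q = 26530.
Expenditure moves from 30573×9545 = 291819285 to 33970×26530 = 901224100; change = +609404815.00.

+609404815.00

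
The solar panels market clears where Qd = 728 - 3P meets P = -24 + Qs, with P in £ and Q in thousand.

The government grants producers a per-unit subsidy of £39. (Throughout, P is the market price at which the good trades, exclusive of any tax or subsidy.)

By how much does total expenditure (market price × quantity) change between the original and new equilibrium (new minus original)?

+2912.8125

Before the shock: 728 - 3P = P + 24 ⇒ 704 = 4P ⇒ P = 176, Q = 200.
Since sellers receive the price plus the subsidy, the effective supply curve becomes Qs = P + 63.
New equilibrium: 728 - 3P = P + 63 ⇒ 665 = 4P ⇒ P = 166.25, Q = 229.25.
Expenditure moves from 176×200 = 35200 to 166.25×229.25 = 38112.8125; change = +2912.8125.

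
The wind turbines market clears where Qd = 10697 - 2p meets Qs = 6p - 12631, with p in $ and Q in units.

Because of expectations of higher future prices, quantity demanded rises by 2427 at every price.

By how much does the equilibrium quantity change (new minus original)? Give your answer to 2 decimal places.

Before the shock: 10697 - 2p = 6p - 12631 ⇒ 23328 = 8p ⇒ p = 2916, Q = 4865.
After the shift, demand is Qd = 13124 - 2p and supply is Qs = 6p - 12631.
New equilibrium: 13124 - 2p = 6p - 12631 ⇒ 25755 = 8p ⇒ p = 3219.375, Q = 6685.25.
ΔQ = 6685.25 − 4865 = +1820.25.

+1820.25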